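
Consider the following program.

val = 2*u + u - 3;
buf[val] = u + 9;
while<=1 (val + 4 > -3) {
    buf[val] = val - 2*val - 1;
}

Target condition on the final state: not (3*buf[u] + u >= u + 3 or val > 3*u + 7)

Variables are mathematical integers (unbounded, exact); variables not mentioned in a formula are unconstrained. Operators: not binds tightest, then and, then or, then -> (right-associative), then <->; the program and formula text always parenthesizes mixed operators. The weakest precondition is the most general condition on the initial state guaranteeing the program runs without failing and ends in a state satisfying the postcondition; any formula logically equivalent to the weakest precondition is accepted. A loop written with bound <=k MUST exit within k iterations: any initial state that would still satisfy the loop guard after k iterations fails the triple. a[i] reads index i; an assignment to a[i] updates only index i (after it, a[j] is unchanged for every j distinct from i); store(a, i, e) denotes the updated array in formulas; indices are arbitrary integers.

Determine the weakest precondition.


Working backward. After the program, the postcondition not (3*buf[u] + u >= u + 3 or val > 3*u + 7) must hold; in canonical form it is not (3*buf[u] >= 3 or val > 3*u + 7).
Before the loop (bound <=1), unroll the exhaustion recursion (WP_0 = exit-now case; WP_j = one more guarded iteration, up to j = 1):
  WP_0: (not (val > -7)) and (not (3*buf[u] >= 3 or val > 3*u + 7))
  WP_1: (val > -7 -> ((not (val > -7)) and (not (3*store(buf, val, -val - 1)[u] >= 3 or val > 3*u + 7)))) and ((not (val > -7)) -> (not (3*buf[u] >= 3 or val > 3*u + 7)))
So before the loop: (val > -7 -> ((not (val > -7)) and (not (3*store(buf, val, -val - 1)[u] >= 3 or val > 3*u + 7)))) and ((not (val > -7)) -> (not (3*buf[u] >= 3 or val > 3*u + 7)))
Before buf[val] := u + 9: (val > -7 -> ((not (val > -7)) and (not (3*store(store(buf, val, u + 9), val, -val - 1)[u] >= 3 or val > 3*u + 7)))) and ((not (val > -7)) -> (not (3*store(buf, val, u + 9)[u] >= 3 or val > 3*u + 7)))
Before val := 2*u + u - 3: (3*u > -4 -> ((not (3*u > -4)) and (not (3*store(store(buf, 3*u - 3, u + 9), 3*u - 3, -3*u + 2)[u] >= 3)))) and ((not (3*u > -4)) -> (not (3*store(buf, 3*u - 3, u + 9)[u] >= 3)))
Answer: WP = (3*u > -4 -> ((not (3*u > -4)) and (not (3*store(store(buf, 3*u - 3, u + 9), 3*u - 3, -3*u + 2)[u] >= 3)))) and ((not (3*u > -4)) -> (not (3*store(buf, 3*u - 3, u + 9)[u] >= 3)))


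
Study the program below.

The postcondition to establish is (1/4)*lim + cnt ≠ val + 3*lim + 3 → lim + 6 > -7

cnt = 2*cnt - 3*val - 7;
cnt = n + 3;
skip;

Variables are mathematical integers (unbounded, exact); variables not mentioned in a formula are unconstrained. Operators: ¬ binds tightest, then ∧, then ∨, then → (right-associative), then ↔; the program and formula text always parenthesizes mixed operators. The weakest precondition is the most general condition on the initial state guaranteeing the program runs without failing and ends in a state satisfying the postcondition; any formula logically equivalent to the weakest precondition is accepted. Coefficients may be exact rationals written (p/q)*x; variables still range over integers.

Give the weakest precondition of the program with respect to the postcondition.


Working backward. After the program, the postcondition (1/4)*lim + cnt ≠ val + 3*lim + 3 → lim + 6 > -7 must hold; in canonical form it is cnt ≠ (11/4)*lim + val + 3 → lim > -13.
Before skip: cnt ≠ (11/4)*lim + val + 3 → lim > -13
Before cnt := n + 3: n ≠ (11/4)*lim + val → lim > -13
Before cnt := 2*cnt - 3*val - 7: n ≠ (11/4)*lim + val → lim > -13
Answer: WP = n ≠ (11/4)*lim + val → lim > -13


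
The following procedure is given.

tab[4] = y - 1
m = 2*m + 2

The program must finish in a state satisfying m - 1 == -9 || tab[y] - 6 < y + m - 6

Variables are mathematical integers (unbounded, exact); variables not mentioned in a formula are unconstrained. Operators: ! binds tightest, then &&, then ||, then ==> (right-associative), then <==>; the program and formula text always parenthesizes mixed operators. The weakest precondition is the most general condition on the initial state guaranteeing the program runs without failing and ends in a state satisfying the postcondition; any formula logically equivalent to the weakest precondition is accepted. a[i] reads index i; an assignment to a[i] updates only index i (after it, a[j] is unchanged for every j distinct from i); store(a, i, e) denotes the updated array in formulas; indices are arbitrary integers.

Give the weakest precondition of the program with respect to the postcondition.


Working backward. After the program, the postcondition m - 1 == -9 || tab[y] - 6 < y + m - 6 must hold; in canonical form it is m == -8 || tab[y] < m + y.
Before m := 2*m + 2: 2*m == -10 || tab[y] < 2*m + y + 2
Before tab[4] := y - 1: 2*m == -10 || store(tab, 4, y - 1)[y] < 2*m + y + 2
Answer: WP = 2*m == -10 || store(tab, 4, y - 1)[y] < 2*m + y + 2


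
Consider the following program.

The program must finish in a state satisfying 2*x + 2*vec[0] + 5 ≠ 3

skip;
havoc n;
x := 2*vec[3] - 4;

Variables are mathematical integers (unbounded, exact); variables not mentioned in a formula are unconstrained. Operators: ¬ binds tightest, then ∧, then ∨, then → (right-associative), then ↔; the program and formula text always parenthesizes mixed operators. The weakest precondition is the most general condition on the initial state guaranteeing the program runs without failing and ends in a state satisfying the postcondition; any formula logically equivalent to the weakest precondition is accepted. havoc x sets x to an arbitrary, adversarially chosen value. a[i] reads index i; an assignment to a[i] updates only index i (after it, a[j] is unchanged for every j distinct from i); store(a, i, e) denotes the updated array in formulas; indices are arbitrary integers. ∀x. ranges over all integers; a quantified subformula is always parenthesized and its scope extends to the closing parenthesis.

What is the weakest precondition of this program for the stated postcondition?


Working backward. After the program, the postcondition 2*x + 2*vec[0] + 5 ≠ 3 must hold; in canonical form it is 2*vec[0] + 2*x ≠ -2.
Before x := 2*vec[3] - 4: 2*vec[0] + 4*vec[3] ≠ 6
Before havoc n: 2*vec[0] + 4*vec[3] ≠ 6
Before skip: 2*vec[0] + 4*vec[3] ≠ 6
Answer: WP = 2*vec[0] + 4*vec[3] ≠ 6


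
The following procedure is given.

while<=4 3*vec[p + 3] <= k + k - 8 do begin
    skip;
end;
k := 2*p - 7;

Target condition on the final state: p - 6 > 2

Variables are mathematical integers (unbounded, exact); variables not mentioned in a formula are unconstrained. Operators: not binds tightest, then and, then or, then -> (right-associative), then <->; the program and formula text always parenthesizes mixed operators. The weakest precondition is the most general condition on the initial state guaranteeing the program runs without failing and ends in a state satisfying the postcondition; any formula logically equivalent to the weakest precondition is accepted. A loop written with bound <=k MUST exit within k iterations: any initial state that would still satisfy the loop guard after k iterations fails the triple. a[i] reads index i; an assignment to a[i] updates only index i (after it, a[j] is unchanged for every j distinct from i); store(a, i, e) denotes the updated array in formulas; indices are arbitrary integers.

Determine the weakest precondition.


Working backward. After the program, the postcondition p - 6 > 2 must hold; in canonical form it is p > 8.
Before k := 2*p - 7: p > 8
Before the loop (bound <=4), unroll the exhaustion recursion (WP_0 = exit-now case; WP_j = one more guarded iteration, up to j = 4):
  WP_0: (not (3*vec[p + 3] <= 2*k - 8)) and p > 8
  WP_1: (3*vec[p + 3] <= 2*k - 8 -> ((not (3*vec[p + 3] <= 2*k - 8)) and p > 8)) and ((not (3*vec[p + 3] <= 2*k - 8)) -> p > 8)
  WP_2: (3*vec[p + 3] <= 2*k - 8 -> ((3*vec[p + 3] <= 2*k - 8 -> ((not (3*vec[p + 3] <= 2*k - 8)) and p > 8)) and ((not (3*vec[p + 3] <= 2*k - 8)) -> p > 8))) and ((not (3*vec[p + 3] <= 2*k - 8)) -> p > 8)
  WP_3: (3*vec[p + 3] <= 2*k - 8 -> ((3*vec[p + 3] <= 2*k - 8 -> ((3*vec[p + 3] <= 2*k - 8 -> ((not (3*vec[p + 3] <= 2*k - 8)) and p > 8)) and ((not (3*vec[p + 3] <= 2*k - 8)) -> p > 8))) and ((not (3*vec[p + 3] <= 2*k - 8)) -> p > 8))) and ((not (3*vec[p + 3] <= 2*k - 8)) -> p > 8)
  WP_4: (3*vec[p + 3] <= 2*k - 8 -> ((3*vec[p + 3] <= 2*k - 8 -> ((3*vec[p + 3] <= 2*k - 8 -> ((3*vec[p + 3] <= 2*k - 8 -> ((not (3*vec[p + 3] <= 2*k - 8)) and p > 8)) and ((not (3*vec[p + 3] <= 2*k - 8)) -> p > 8))) and ((not (3*vec[p + 3] <= 2*k - 8)) -> p > 8))) and ((not (3*vec[p + 3] <= 2*k - 8)) -> p > 8))) and ((not (3*vec[p + 3] <= 2*k - 8)) -> p > 8)
So before the loop: (3*vec[p + 3] <= 2*k - 8 -> ((3*vec[p + 3] <= 2*k - 8 -> ((3*vec[p + 3] <= 2*k - 8 -> ((3*vec[p + 3] <= 2*k - 8 -> ((not (3*vec[p + 3] <= 2*k - 8)) and p > 8)) and ((not (3*vec[p + 3] <= 2*k - 8)) -> p > 8))) and ((not (3*vec[p + 3] <= 2*k - 8)) -> p > 8))) and ((not (3*vec[p + 3] <= 2*k - 8)) -> p > 8))) and ((not (3*vec[p + 3] <= 2*k - 8)) -> p > 8)
Answer: WP = (3*vec[p + 3] <= 2*k - 8 -> ((3*vec[p + 3] <= 2*k - 8 -> ((3*vec[p + 3] <= 2*k - 8 -> ((3*vec[p + 3] <= 2*k - 8 -> ((not (3*vec[p + 3] <= 2*k - 8)) and p > 8)) and ((not (3*vec[p + 3] <= 2*k - 8)) -> p > 8))) and ((not (3*vec[p + 3] <= 2*k - 8)) -> p > 8))) and ((not (3*vec[p + 3] <= 2*k - 8)) -> p > 8))) and ((not (3*vec[p + 3] <= 2*k - 8)) -> p > 8)


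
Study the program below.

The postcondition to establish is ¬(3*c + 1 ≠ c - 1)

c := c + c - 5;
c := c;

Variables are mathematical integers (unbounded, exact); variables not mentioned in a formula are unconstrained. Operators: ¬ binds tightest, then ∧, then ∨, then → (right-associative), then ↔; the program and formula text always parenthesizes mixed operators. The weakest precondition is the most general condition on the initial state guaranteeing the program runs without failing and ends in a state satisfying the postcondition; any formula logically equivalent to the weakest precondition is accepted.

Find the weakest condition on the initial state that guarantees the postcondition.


Working backward. After the program, the postcondition ¬(3*c + 1 ≠ c - 1) must hold; in canonical form it is ¬(2*c ≠ -2).
Before c := c: ¬(2*c ≠ -2)
Before c := c + c - 5: ¬(4*c ≠ 8)
Answer: WP = ¬(4*c ≠ 8)


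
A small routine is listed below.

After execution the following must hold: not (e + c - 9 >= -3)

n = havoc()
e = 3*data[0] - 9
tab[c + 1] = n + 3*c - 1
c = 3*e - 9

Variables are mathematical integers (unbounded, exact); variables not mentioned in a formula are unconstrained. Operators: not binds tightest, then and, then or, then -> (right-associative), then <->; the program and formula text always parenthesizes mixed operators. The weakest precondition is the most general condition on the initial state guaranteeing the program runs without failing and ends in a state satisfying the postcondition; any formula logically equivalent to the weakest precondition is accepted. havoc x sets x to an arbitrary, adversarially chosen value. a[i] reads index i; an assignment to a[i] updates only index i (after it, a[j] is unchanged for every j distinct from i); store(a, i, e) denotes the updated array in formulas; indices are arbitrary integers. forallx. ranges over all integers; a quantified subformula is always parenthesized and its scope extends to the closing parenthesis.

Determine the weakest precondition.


Working backward. After the program, the postcondition not (e + c - 9 >= -3) must hold; in canonical form it is not (c + e >= 6).
Before c := 3*e - 9: not (4*e >= 15)
Before tab[c + 1] := n + 3*c - 1: not (4*e >= 15)
Before e := 3*data[0] - 9: not (12*data[0] >= 51)
Before havoc n: not (12*data[0] >= 51)
Answer: WP = not (12*data[0] >= 51)


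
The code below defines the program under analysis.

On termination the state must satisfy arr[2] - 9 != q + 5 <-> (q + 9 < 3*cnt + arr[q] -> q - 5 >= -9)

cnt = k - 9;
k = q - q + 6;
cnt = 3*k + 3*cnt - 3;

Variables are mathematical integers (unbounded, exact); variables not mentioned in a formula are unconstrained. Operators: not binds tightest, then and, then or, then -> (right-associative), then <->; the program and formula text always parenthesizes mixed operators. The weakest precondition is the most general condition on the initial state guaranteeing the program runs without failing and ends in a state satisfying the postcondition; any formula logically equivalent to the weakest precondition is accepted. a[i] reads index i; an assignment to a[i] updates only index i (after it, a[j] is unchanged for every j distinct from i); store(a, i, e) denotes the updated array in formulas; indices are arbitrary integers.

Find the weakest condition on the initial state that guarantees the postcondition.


Working backward. After the program, the postcondition arr[2] - 9 != q + 5 <-> (q + 9 < 3*cnt + arr[q] -> q - 5 >= -9) must hold; in canonical form it is arr[2] != q + 14 <-> (q < arr[q] + 3*cnt - 9 -> q >= -4).
Before cnt := 3*k + 3*cnt - 3: arr[2] != q + 14 <-> (q < arr[q] + 9*cnt + 9*k - 18 -> q >= -4)
Before k := q - q + 6: arr[2] != q + 14 <-> (q < arr[q] + 9*cnt + 36 -> q >= -4)
Before cnt := k - 9: arr[2] != q + 14 <-> (q < arr[q] + 9*k - 45 -> q >= -4)
Answer: WP = arr[2] != q + 14 <-> (q < arr[q] + 9*k - 45 -> q >= -4)


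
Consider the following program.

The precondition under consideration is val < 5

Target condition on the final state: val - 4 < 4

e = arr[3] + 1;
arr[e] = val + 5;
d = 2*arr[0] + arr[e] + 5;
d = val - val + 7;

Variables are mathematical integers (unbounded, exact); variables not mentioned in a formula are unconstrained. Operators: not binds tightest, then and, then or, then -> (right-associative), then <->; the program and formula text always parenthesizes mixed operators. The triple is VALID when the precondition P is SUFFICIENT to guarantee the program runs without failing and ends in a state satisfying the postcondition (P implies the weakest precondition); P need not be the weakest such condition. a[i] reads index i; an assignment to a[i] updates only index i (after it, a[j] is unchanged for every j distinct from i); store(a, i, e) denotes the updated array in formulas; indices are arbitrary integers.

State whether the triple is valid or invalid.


Working backward. After the program, the postcondition val - 4 < 4 must hold; in canonical form it is val < 8.
Before d := val - val + 7: val < 8
Before d := 2*arr[0] + arr[e] + 5: val < 8
Before arr[e] := val + 5: val < 8
Before e := arr[3] + 1: val < 8
The weakest precondition is val < 8.
Check whether val < 5 implies it.
Every state satisfying the precondition satisfies the weakest precondition: the implication holds.
Answer: valid


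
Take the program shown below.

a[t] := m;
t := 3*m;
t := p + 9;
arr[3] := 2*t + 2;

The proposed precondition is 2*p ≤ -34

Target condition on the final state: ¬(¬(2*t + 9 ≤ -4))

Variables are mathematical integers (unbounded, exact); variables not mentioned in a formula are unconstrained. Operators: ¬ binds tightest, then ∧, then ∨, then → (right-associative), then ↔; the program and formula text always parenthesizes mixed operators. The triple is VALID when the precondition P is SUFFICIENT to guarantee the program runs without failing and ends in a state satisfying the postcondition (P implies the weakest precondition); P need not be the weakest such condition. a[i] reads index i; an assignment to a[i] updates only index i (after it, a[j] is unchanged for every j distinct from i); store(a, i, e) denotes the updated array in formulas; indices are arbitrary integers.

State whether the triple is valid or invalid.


Working backward. After the program, the postcondition ¬(¬(2*t + 9 ≤ -4)) must hold; in canonical form it is 2*t ≤ -13.
Before arr[3] := 2*t + 2: 2*t ≤ -13
Before t := p + 9: 2*p ≤ -31
Before t := 3*m: 2*p ≤ -31
Before a[t] := m: 2*p ≤ -31
The weakest precondition is 2*p ≤ -31.
Check whether 2*p ≤ -34 implies it.
Every state satisfying the precondition satisfies the weakest precondition: the implication holds.
Answer: valid


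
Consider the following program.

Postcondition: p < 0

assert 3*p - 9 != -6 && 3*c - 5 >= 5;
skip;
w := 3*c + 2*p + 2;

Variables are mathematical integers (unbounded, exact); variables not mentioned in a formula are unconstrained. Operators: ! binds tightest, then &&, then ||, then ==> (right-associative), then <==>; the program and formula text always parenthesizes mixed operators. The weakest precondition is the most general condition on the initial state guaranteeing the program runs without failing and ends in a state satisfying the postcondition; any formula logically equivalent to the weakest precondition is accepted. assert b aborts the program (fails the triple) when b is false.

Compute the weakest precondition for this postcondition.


Working backward. After the program, p < 0 must hold.
Before w := 3*c + 2*p + 2: p < 0
Before skip: p < 0
Before assert 3*p - 9 != -6 && 3*c - 5 >= 5: 3*p != 3 && 3*c >= 10 && p < 0
Answer: WP = 3*p != 3 && 3*c >= 10 && p < 0


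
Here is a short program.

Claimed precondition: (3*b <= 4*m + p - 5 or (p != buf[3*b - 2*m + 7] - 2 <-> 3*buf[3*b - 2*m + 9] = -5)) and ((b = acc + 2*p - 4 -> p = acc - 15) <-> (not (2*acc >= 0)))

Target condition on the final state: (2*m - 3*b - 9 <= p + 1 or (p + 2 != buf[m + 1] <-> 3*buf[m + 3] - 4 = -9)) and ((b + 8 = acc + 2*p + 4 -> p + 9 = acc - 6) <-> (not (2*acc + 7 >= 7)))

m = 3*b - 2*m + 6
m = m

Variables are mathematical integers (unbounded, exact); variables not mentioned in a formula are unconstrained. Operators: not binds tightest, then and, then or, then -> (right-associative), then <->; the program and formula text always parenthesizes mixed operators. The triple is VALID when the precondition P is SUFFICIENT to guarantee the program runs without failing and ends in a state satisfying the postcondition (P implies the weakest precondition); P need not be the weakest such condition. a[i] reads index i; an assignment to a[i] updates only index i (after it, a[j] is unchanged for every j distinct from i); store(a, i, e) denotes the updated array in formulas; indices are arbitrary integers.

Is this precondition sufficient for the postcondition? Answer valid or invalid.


Working backward. After the program, the postcondition (2*m - 3*b - 9 <= p + 1 or (p + 2 != buf[m + 1] <-> 3*buf[m + 3] - 4 = -9)) and ((b + 8 = acc + 2*p + 4 -> p + 9 = acc - 6) <-> (not (2*acc + 7 >= 7))) must hold; in canonical form it is (2*m <= 3*b + p + 10 or (p != buf[m + 1] - 2 <-> 3*buf[m + 3] = -5)) and ((b = acc + 2*p - 4 -> p = acc - 15) <-> (not (2*acc >= 0))).
Before m := m: (2*m <= 3*b + p + 10 or (p != buf[m + 1] - 2 <-> 3*buf[m + 3] = -5)) and ((b = acc + 2*p - 4 -> p = acc - 15) <-> (not (2*acc >= 0)))
Before m := 3*b - 2*m + 6: (3*b <= 4*m + p - 2 or (p != buf[3*b - 2*m + 7] - 2 <-> 3*buf[3*b - 2*m + 9] = -5)) and ((b = acc + 2*p - 4 -> p = acc - 15) <-> (not (2*acc >= 0)))
The weakest precondition is (3*b <= 4*m + p - 2 or (p != buf[3*b - 2*m + 7] - 2 <-> 3*buf[3*b - 2*m + 9] = -5)) and ((b = acc + 2*p - 4 -> p = acc - 15) <-> (not (2*acc >= 0))).
Check whether (3*b <= 4*m + p - 5 or (p != buf[3*b - 2*m + 7] - 2 <-> 3*buf[3*b - 2*m + 9] = -5)) and ((b = acc + 2*p - 4 -> p = acc - 15) <-> (not (2*acc >= 0))) implies it.
Every state satisfying the precondition satisfies the weakest precondition: the implication holds.
Answer: valid


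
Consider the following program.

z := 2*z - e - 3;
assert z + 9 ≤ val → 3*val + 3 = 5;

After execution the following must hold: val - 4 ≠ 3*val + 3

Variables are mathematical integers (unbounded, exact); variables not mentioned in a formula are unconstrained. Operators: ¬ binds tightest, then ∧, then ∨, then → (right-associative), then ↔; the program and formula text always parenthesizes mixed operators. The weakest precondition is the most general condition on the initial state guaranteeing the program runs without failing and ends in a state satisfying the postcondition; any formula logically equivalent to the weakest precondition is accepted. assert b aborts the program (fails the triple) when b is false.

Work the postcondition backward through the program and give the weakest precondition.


Working backward. After the program, the postcondition val - 4 ≠ 3*val + 3 must hold; in canonical form it is 2*val ≠ -7.
Before assert z + 9 ≤ val → 3*val + 3 = 5: (z ≤ val - 9 → 3*val = 2) ∧ 2*val ≠ -7
Before z := 2*z - e - 3: (2*z ≤ e + val - 6 → 3*val = 2) ∧ 2*val ≠ -7
Answer: WP = (2*z ≤ e + val - 6 → 3*val = 2) ∧ 2*val ≠ -7


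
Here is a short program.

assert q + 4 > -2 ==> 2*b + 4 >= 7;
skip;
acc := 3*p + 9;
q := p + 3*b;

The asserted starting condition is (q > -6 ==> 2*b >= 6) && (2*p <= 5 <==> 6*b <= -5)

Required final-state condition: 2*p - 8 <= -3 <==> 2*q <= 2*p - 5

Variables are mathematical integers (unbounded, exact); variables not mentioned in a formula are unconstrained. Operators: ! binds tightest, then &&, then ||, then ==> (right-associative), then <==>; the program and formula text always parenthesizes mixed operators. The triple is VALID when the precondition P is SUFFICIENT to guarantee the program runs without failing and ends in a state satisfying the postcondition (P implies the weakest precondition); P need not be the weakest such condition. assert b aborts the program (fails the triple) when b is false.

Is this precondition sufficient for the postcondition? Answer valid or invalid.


Working backward. After the program, the postcondition 2*p - 8 <= -3 <==> 2*q <= 2*p - 5 must hold; in canonical form it is 2*p <= 5 <==> 2*q <= 2*p - 5.
Before q := p + 3*b: 2*p <= 5 <==> 6*b <= -5
Before acc := 3*p + 9: 2*p <= 5 <==> 6*b <= -5
Before skip: 2*p <= 5 <==> 6*b <= -5
Before assert q + 4 > -2 ==> 2*b + 4 >= 7: (q > -6 ==> 2*b >= 3) && (2*p <= 5 <==> 6*b <= -5)
The weakest precondition is (q > -6 ==> 2*b >= 3) && (2*p <= 5 <==> 6*b <= -5).
Check whether (q > -6 ==> 2*b >= 6) && (2*p <= 5 <==> 6*b <= -5) implies it.
Every state satisfying the precondition satisfies the weakest precondition: the implication holds.
Answer: valid


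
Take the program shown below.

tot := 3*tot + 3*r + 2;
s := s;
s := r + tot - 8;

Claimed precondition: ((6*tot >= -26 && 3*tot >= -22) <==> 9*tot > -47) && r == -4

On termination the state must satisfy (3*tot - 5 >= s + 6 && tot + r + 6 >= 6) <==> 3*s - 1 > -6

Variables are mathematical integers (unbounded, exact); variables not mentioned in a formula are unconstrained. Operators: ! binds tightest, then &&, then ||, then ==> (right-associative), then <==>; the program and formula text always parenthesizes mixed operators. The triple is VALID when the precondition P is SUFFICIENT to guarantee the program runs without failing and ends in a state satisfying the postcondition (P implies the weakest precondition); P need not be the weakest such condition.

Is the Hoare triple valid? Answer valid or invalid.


Working backward. After the program, the postcondition (3*tot - 5 >= s + 6 && tot + r + 6 >= 6) <==> 3*s - 1 > -6 must hold; in canonical form it is (3*tot >= s + 11 && r + tot >= 0) <==> 3*s > -5.
Before s := r + tot - 8: (2*tot >= r + 3 && r + tot >= 0) <==> 3*r + 3*tot > 19
Before s := s: (2*tot >= r + 3 && r + tot >= 0) <==> 3*r + 3*tot > 19
Before tot := 3*tot + 3*r + 2: (5*r + 6*tot >= -1 && 4*r + 3*tot >= -2) <==> 12*r + 9*tot > 13
The weakest precondition is (5*r + 6*tot >= -1 && 4*r + 3*tot >= -2) <==> 12*r + 9*tot > 13.
Check whether ((6*tot >= -26 && 3*tot >= -22) <==> 9*tot > -47) && r == -4 implies it.
Countermodel: at the initial state r = -4, tot = 5, the precondition holds but the weakest precondition fails.
Answer: invalid


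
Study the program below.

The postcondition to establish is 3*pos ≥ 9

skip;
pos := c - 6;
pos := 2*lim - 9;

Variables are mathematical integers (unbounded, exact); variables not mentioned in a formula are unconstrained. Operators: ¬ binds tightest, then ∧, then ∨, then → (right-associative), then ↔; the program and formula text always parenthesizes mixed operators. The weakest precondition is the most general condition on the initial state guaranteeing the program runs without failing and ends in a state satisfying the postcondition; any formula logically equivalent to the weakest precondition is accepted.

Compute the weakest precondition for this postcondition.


Working backward. After the program, 3*pos ≥ 9 must hold.
Before pos := 2*lim - 9: 6*lim ≥ 36
Before pos := c - 6: 6*lim ≥ 36
Before skip: 6*lim ≥ 36
Answer: WP = 6*lim ≥ 36


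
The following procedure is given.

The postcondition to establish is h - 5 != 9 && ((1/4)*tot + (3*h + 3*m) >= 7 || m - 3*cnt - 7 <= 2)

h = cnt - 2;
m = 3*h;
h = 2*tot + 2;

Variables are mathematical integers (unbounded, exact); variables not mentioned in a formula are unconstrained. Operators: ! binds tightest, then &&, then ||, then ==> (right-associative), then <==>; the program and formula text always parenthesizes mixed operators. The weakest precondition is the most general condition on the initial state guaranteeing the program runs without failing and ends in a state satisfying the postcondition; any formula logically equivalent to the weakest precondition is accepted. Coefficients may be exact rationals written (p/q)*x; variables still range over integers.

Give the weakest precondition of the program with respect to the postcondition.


Working backward. After the program, the postcondition h - 5 != 9 && ((1/4)*tot + (3*h + 3*m) >= 7 || m - 3*cnt - 7 <= 2) must hold; in canonical form it is h != 14 && (3*h + 3*m + (1/4)*tot >= 7 || m <= 3*cnt + 9).
Before h := 2*tot + 2: 2*tot != 12 && (3*m + (25/4)*tot >= 1 || m <= 3*cnt + 9)
Before m := 3*h: 2*tot != 12 && (9*h + (25/4)*tot >= 1 || 3*h <= 3*cnt + 9)
Before h := cnt - 2: 2*tot != 12
Answer: WP = 2*tot != 12


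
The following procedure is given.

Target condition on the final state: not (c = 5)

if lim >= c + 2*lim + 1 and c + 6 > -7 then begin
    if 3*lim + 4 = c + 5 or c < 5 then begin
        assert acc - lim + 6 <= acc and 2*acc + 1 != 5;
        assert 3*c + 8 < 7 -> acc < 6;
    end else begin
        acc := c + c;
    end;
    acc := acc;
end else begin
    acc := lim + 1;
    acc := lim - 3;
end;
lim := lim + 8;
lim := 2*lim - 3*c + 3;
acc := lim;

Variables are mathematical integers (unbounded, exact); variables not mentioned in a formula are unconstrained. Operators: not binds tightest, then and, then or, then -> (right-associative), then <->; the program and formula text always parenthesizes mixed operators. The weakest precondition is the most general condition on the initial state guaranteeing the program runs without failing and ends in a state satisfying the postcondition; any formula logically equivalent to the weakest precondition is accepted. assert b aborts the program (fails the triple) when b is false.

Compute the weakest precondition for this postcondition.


Working backward. After the program, not (c = 5) must hold.
Before acc := lim: not (c = 5)
Before lim := 2*lim - 3*c + 3: not (c = 5)
Before lim := lim + 8: not (c = 5)
Then branch requires ((3*lim = c + 1 or c < 5) -> (lim >= 6 and 2*acc != 4 and (3*c < -1 -> acc < 6) and (not (c = 5)))) and ((not (3*lim = c + 1 or c < 5)) -> (not (c = 5))); else branch requires not (c = 5).
Before the if: ((c + lim <= -1 and c > -13) -> (((3*lim = c + 1 or c < 5) -> (lim >= 6 and 2*acc != 4 and (3*c < -1 -> acc < 6) and (not (c = 5)))) and ((not (3*lim = c + 1 or c < 5)) -> (not (c = 5))))) and ((not (c + lim <= -1 and c > -13)) -> (not (c = 5)))
Answer: WP = ((c + lim <= -1 and c > -13) -> (((3*lim = c + 1 or c < 5) -> (lim >= 6 and 2*acc != 4 and (3*c < -1 -> acc < 6) and (not (c = 5)))) and ((not (3*lim = c + 1 or c < 5)) -> (not (c = 5))))) and ((not (c + lim <= -1 and c > -13)) -> (not (c = 5)))


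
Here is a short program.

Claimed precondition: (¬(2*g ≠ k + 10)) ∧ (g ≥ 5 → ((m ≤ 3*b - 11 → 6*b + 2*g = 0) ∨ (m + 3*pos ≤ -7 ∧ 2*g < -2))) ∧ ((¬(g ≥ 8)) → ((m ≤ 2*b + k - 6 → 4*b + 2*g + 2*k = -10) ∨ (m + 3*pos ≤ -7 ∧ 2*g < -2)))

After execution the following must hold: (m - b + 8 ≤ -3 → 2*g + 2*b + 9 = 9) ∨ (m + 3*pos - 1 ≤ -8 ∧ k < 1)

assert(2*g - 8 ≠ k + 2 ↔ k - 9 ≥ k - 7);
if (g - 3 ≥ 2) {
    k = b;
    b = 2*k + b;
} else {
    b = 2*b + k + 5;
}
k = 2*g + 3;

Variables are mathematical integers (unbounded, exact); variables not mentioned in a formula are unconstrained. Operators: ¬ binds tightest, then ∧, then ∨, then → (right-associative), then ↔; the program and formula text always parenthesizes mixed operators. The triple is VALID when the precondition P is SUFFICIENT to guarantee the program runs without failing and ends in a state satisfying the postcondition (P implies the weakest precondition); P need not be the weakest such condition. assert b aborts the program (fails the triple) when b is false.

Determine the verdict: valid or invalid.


Working backward. After the program, the postcondition (m - b + 8 ≤ -3 → 2*g + 2*b + 9 = 9) ∨ (m + 3*pos - 1 ≤ -8 ∧ k < 1) must hold; in canonical form it is (m ≤ b - 11 → 2*b + 2*g = 0) ∨ (m + 3*pos ≤ -7 ∧ k < 1).
Before k := 2*g + 3: (m ≤ b - 11 → 2*b + 2*g = 0) ∨ (m + 3*pos ≤ -7 ∧ 2*g < -2)
Then branch requires (m ≤ 3*b - 11 → 6*b + 2*g = 0) ∨ (m + 3*pos ≤ -7 ∧ 2*g < -2); else branch requires (m ≤ 2*b + k - 6 → 4*b + 2*g + 2*k = -10) ∨ (m + 3*pos ≤ -7 ∧ 2*g < -2).
Before the if: (g ≥ 5 → ((m ≤ 3*b - 11 → 6*b + 2*g = 0) ∨ (m + 3*pos ≤ -7 ∧ 2*g < -2))) ∧ ((¬(g ≥ 5)) → ((m ≤ 2*b + k - 6 → 4*b + 2*g + 2*k = -10) ∨ (m + 3*pos ≤ -7 ∧ 2*g < -2)))
Before assert 2*g - 8 ≠ k + 2 ↔ k - 9 ≥ k - 7: (¬(2*g ≠ k + 10)) ∧ (g ≥ 5 → ((m ≤ 3*b - 11 → 6*b + 2*g = 0) ∨ (m + 3*pos ≤ -7 ∧ 2*g < -2))) ∧ ((¬(g ≥ 5)) → ((m ≤ 2*b + k - 6 → 4*b + 2*g + 2*k = -10) ∨ (m + 3*pos ≤ -7 ∧ 2*g < -2)))
The weakest precondition is (¬(2*g ≠ k + 10)) ∧ (g ≥ 5 → ((m ≤ 3*b - 11 → 6*b + 2*g = 0) ∨ (m + 3*pos ≤ -7 ∧ 2*g < -2))) ∧ ((¬(g ≥ 5)) → ((m ≤ 2*b + k - 6 → 4*b + 2*g + 2*k = -10) ∨ (m + 3*pos ≤ -7 ∧ 2*g < -2))).
Check whether (¬(2*g ≠ k + 10)) ∧ (g ≥ 5 → ((m ≤ 3*b - 11 → 6*b + 2*g = 0) ∨ (m + 3*pos ≤ -7 ∧ 2*g < -2))) ∧ ((¬(g ≥ 8)) → ((m ≤ 2*b + k - 6 → 4*b + 2*g + 2*k = -10) ∨ (m + 3*pos ≤ -7 ∧ 2*g < -2))) implies it.
Every state satisfying the precondition satisfies the weakest precondition: the implication holds.
Answer: valid


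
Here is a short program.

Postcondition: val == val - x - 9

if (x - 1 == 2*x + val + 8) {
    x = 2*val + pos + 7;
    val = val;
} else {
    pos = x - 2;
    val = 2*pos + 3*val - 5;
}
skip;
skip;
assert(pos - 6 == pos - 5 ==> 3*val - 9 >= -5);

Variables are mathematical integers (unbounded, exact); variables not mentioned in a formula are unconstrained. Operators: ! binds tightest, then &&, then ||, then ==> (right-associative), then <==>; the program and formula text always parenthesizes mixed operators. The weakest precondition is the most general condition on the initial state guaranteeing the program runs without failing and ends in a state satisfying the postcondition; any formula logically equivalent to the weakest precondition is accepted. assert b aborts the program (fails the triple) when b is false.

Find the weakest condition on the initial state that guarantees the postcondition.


Working backward. After the program, the postcondition val == val - x - 9 must hold; in canonical form it is x == -9.
Before assert pos - 6 == pos - 5 ==> 3*val - 9 >= -5: x == -9
Before skip: x == -9
Before skip: x == -9
Then branch requires pos + 2*val == -16; else branch requires x == -9.
Before the if: (val + x == -9 ==> pos + 2*val == -16) && ((!(val + x == -9)) ==> x == -9)
Answer: WP = (val + x == -9 ==> pos + 2*val == -16) && ((!(val + x == -9)) ==> x == -9)


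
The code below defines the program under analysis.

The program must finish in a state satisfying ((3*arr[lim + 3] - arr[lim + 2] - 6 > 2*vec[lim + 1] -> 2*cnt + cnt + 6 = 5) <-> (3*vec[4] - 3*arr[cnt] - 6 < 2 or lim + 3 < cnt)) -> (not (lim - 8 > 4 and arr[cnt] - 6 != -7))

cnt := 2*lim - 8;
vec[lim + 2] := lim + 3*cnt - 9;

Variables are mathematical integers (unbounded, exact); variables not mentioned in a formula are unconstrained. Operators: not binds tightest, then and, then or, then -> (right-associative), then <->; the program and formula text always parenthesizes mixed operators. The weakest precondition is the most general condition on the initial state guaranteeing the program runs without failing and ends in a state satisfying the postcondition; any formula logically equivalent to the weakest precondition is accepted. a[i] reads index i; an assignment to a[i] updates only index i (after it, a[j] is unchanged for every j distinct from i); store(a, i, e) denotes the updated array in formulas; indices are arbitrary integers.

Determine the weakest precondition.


Working backward. After the program, the postcondition ((3*arr[lim + 3] - arr[lim + 2] - 6 > 2*vec[lim + 1] -> 2*cnt + cnt + 6 = 5) <-> (3*vec[4] - 3*arr[cnt] - 6 < 2 or lim + 3 < cnt)) -> (not (lim - 8 > 4 and arr[cnt] - 6 != -7)) must hold; in canonical form it is ((3*arr[lim + 3] > arr[lim + 2] + 2*vec[lim + 1] + 6 -> 3*cnt = -1) <-> (3*vec[4] < 3*arr[cnt] + 8 or lim < cnt - 3)) -> (not (lim > 12 and arr[cnt] != -1)).
Before vec[lim + 2] := lim + 3*cnt - 9: ((3*arr[lim + 3] > arr[lim + 2] + 2*store(vec, lim + 2, 3*cnt + lim - 9)[lim + 1] + 6 -> 3*cnt = -1) <-> (3*store(vec, lim + 2, 3*cnt + lim - 9)[4] < 3*arr[cnt] + 8 or lim < cnt - 3)) -> (not (lim > 12 and arr[cnt] != -1))
Before cnt := 2*lim - 8: ((3*arr[lim + 3] > arr[lim + 2] + 2*store(vec, lim + 2, 7*lim - 33)[lim + 1] + 6 -> 6*lim = 23) <-> (3*store(vec, lim + 2, 7*lim - 33)[4] < 3*arr[2*lim - 8] + 8 or lim > 11)) -> (not (lim > 12 and arr[2*lim - 8] != -1))
Answer: WP = ((3*arr[lim + 3] > arr[lim + 2] + 2*store(vec, lim + 2, 7*lim - 33)[lim + 1] + 6 -> 6*lim = 23) <-> (3*store(vec, lim + 2, 7*lim - 33)[4] < 3*arr[2*lim - 8] + 8 or lim > 11)) -> (not (lim > 12 and arr[2*lim - 8] != -1))


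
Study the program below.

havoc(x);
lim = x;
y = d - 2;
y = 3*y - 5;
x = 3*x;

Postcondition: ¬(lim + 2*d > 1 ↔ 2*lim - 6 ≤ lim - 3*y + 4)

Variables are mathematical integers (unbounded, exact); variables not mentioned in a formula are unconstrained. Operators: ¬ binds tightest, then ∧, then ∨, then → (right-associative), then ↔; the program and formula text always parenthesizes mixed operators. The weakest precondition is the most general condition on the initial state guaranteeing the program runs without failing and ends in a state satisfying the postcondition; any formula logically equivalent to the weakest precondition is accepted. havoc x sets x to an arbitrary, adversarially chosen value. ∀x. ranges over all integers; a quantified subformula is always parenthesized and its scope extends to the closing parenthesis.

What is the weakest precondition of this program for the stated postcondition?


Working backward. After the program, the postcondition ¬(lim + 2*d > 1 ↔ 2*lim - 6 ≤ lim - 3*y + 4) must hold; in canonical form it is ¬(2*d + lim > 1 ↔ lim + 3*y ≤ 10).
Before x := 3*x: ¬(2*d + lim > 1 ↔ lim + 3*y ≤ 10)
Before y := 3*y - 5: ¬(2*d + lim > 1 ↔ lim + 9*y ≤ 25)
Before y := d - 2: ¬(2*d + lim > 1 ↔ 9*d + lim ≤ 43)
Before lim := x: ¬(2*d + x > 1 ↔ 9*d + x ≤ 43)
Before havoc x: ∀x_1. (¬(2*d + x_1 > 1 ↔ 9*d + x_1 ≤ 43))
Answer: WP = ∀x_1. (¬(2*d + x_1 > 1 ↔ 9*d + x_1 ≤ 43))


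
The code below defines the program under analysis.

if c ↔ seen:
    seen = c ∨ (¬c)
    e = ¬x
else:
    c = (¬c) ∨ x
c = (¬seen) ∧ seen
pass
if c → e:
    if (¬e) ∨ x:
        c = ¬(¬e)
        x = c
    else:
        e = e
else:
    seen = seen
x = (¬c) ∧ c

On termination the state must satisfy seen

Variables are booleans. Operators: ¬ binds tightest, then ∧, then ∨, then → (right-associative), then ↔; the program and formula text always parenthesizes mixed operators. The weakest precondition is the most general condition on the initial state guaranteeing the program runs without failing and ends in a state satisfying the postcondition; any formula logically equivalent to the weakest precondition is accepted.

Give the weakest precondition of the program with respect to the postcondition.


Working backward. After the program, seen must hold.
Before x := (¬c) ∧ c: seen
Then branch requires (((¬e) ∨ x) → seen) ∧ ((¬((¬e) ∨ x)) → seen); else branch requires seen.
Before the if: ((c → e) → ((((¬e) ∨ x) → seen) ∧ ((¬((¬e) ∨ x)) → seen))) ∧ ((¬(c → e)) → seen)
Before skip: ((c → e) → ((((¬e) ∨ x) → seen) ∧ ((¬((¬e) ∨ x)) → seen))) ∧ ((¬(c → e)) → seen)
Before c := (¬seen) ∧ seen: (((¬e) ∨ x) → seen) ∧ ((¬((¬e) ∨ x)) → seen)
Then branch requires true; else branch requires (((¬e) ∨ x) → seen) ∧ ((¬((¬e) ∨ x)) → seen).
Before the if: (¬(c ↔ seen)) → ((((¬e) ∨ x) → seen) ∧ ((¬((¬e) ∨ x)) → seen))
Answer: WP = (¬(c ↔ seen)) → ((((¬e) ∨ x) → seen) ∧ ((¬((¬e) ∨ x)) → seen))


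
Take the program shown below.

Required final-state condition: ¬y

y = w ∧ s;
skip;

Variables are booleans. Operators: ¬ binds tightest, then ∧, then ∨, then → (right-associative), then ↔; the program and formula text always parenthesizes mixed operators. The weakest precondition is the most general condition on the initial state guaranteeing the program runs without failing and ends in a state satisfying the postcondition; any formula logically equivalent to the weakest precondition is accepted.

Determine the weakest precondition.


Working backward. After the program, ¬y must hold.
Before skip: ¬y
Before y := w ∧ s: ¬(w ∧ s)
Answer: WP = ¬(w ∧ s)


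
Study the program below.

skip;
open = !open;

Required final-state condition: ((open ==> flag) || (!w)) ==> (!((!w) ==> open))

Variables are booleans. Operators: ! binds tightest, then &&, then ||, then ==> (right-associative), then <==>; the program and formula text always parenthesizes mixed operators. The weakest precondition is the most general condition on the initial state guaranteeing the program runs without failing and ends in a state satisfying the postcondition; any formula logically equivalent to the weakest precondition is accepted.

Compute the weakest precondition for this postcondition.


Working backward. After the program, ((open ==> flag) || (!w)) ==> (!((!w) ==> open)) must hold.
Before open := !open: (((!open) ==> flag) || (!w)) ==> (!((!w) ==> (!open)))
Before skip: (((!open) ==> flag) || (!w)) ==> (!((!w) ==> (!open)))
Answer: WP = (((!open) ==> flag) || (!w)) ==> (!((!w) ==> (!open)))


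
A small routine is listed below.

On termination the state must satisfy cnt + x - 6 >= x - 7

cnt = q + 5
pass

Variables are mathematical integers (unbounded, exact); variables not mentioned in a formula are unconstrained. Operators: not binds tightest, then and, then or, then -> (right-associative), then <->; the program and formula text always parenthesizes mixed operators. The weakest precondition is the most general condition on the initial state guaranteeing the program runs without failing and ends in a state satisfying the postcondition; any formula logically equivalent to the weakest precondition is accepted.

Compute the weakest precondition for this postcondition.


Working backward. After the program, the postcondition cnt + x - 6 >= x - 7 must hold; in canonical form it is cnt >= -1.
Before skip: cnt >= -1
Before cnt := q + 5: q >= -6
Answer: WP = q >= -6


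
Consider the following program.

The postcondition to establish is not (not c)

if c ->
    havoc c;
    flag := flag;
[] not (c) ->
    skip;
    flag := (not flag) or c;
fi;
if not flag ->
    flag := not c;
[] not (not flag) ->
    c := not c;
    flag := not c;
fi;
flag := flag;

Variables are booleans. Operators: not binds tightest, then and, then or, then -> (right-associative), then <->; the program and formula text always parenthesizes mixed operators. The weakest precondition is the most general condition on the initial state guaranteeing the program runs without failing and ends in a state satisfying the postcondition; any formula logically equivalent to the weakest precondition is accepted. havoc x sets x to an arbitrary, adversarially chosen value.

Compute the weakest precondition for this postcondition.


Working backward. After the program, the postcondition not (not c) must hold; in canonical form it is c.
Before flag := flag: c
Then branch requires c; else branch requires not c.
Before the if: ((not flag) -> c) and (flag -> (not c))
Then branch requires false; else branch requires ((not ((not flag) or c)) -> c) and (((not flag) or c) -> (not c)).
Before the if: (not c) and ((not c) -> (((not ((not flag) or c)) -> c) and (((not flag) or c) -> (not c))))
Answer: WP = (not c) and ((not c) -> (((not ((not flag) or c)) -> c) and (((not flag) or c) -> (not c))))
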